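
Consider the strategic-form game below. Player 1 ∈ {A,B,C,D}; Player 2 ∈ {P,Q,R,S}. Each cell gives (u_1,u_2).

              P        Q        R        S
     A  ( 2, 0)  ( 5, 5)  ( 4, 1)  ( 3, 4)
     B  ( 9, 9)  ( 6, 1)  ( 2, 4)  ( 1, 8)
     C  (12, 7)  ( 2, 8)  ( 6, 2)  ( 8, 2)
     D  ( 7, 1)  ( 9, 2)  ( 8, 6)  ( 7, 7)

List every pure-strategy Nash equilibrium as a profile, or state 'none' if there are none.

Equilibria: none

(A,P): not NE [P1→C gives 12>2; P2→Q gives 5>0]
(A,Q): not NE [P1→D gives 9>5]
(A,R): not NE [P1→D gives 8>4; P2→Q gives 5>1]
(A,S): not NE [P1→C gives 8>3; P2→Q gives 5>4]
(B,P): not NE [P1→C gives 12>9]
(B,Q): not NE [P1→D gives 9>6; P2→P gives 9>1]
(B,R): not NE [P1→D gives 8>2; P2→P gives 9>4]
(B,S): not NE [P1→C gives 8>1; P2→P gives 9>8]
(C,P): not NE [P2→Q gives 8>7]
(C,Q): not NE [P1→D gives 9>2]
(C,R): not NE [P1→D gives 8>6; P2→Q gives 8>2]
(C,S): not NE [P2→Q gives 8>2]
(D,P): not NE [P1→C gives 12>7; P2→S gives 7>1]
(D,Q): not NE [P2→S gives 7>2]
(D,R): not NE [P2→S gives 7>6]
(D,S): not NE [P1→C gives 8>7]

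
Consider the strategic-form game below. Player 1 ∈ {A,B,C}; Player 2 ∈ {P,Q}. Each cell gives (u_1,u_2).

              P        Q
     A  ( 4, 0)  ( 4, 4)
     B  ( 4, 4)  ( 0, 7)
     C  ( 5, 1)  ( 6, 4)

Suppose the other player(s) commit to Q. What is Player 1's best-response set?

P1 best: {C}

u_1(A vs Q) = 4
u_1(B vs Q) = 0
u_1(C vs Q) = 6
max payoff 6 at {C}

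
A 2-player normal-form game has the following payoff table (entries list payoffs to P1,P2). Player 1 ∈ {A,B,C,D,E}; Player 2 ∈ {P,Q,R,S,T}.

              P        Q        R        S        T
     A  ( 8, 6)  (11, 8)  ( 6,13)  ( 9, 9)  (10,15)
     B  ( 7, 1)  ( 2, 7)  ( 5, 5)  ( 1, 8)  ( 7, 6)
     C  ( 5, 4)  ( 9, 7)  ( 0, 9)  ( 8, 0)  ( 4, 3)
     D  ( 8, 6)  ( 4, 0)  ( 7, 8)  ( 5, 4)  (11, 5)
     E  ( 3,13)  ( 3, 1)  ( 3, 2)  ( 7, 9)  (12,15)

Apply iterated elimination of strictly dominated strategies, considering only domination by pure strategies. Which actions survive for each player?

Remaining: P1:{A,D,E} P2:{P,R,T}

P1 drop B (A beats it: P:8>7 Q:11>2 R:6>5 S:9>1 T:10>7)
P1 drop C (A beats it: P:8>5 Q:11>9 R:6>0 S:9>8 T:10>4)
P2 drop Q (R beats it: A:13>8 D:8>0 E:2>1)
P2 drop S (T beats it: A:15>9 D:5>4 E:15>9)
P1→{A,D,E} P2→{P,R,T}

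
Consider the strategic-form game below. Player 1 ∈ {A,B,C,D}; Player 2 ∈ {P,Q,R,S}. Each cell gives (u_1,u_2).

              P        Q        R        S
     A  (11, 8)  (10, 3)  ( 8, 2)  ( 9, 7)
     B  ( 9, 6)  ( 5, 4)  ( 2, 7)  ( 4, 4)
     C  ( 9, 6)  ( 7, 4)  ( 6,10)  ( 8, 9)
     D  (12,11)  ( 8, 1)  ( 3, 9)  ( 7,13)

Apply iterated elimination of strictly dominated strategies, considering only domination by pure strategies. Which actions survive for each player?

IESDS → P1:{A,D} P2:{P,S}

P1 drop B (A beats it: P:11>9 Q:10>5 R:8>2 S:9>4)
P1 drop C (A beats it: P:11>9 Q:10>7 R:8>6 S:9>8)
P2 drop Q (P beats it: A:8>3 D:11>1)
P2 drop R (P beats it: A:8>2 D:11>9)
P1→{A,D} P2→{P,S}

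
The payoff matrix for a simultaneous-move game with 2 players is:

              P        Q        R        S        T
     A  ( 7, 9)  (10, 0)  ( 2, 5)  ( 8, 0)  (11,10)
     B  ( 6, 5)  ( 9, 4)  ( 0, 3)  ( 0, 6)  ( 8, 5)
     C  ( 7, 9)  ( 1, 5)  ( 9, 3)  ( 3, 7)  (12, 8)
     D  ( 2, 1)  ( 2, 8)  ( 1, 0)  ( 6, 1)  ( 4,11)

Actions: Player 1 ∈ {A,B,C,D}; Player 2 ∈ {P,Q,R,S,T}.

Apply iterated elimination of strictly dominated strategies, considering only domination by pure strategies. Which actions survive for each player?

P1 drop B (A beats it: P:7>6 Q:10>9 R:2>0 S:8>0 T:11>8)
P1 drop D (A beats it: P:7>2 Q:10>2 R:2>1 S:8>6 T:11>4)
P2 drop Q (P beats it: A:9>0 C:9>5)
P2 drop R (P beats it: A:9>5 C:9>3)
P2 drop S (P beats it: A:9>0 C:9>7)
P1→{A,C} P2→{P,T}

IESDS → P1:{A,C} P2:{P,T}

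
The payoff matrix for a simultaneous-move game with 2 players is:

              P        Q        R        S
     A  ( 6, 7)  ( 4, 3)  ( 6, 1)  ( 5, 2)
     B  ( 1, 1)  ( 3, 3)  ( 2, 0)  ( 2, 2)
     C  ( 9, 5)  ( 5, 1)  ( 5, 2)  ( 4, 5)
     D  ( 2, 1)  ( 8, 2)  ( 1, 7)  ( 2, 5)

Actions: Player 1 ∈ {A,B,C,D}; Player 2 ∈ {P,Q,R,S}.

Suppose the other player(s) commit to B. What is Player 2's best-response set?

P2 best: {Q}

u_2(P vs B) = 1
u_2(Q vs B) = 3
u_2(R vs B) = 0
u_2(S vs B) = 2
max payoff 3 at {Q}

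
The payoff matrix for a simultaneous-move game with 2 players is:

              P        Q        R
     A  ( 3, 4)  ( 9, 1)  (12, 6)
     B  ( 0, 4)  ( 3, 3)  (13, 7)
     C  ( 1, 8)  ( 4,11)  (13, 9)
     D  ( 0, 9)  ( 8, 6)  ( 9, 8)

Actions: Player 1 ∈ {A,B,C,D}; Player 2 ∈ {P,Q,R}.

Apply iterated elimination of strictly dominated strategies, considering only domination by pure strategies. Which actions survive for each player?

IESDS → P1:{A,B,C} P2:{Q,R}

P1 drop D (A beats it: P:3>0 Q:9>8 R:12>9)
P2 drop P (R beats it: A:6>4 B:7>4 C:9>8)
P1→{A,B,C} P2→{Q,R}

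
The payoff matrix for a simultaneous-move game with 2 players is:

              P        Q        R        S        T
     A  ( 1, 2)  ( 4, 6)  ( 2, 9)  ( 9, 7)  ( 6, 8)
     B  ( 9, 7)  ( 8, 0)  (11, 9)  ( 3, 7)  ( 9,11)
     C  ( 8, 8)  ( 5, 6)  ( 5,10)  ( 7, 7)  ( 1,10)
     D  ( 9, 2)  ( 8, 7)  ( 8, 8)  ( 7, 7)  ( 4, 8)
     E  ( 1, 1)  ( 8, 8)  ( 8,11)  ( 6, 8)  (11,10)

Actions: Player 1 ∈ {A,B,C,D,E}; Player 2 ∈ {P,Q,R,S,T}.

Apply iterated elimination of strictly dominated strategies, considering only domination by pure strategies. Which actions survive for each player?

P2 drop P (R beats it: A:9>2 B:9>7 C:10>8 D:8>2 E:11>1)
P2 drop Q (R beats it: A:9>6 B:9>0 C:10>6 D:8>7 E:11>8)
P2 drop S (R beats it: A:9>7 B:9>7 C:10>7 D:8>7 E:11>8)
P1 drop A (B beats it: R:11>2 T:9>6)
P1 drop C (B beats it: R:11>5 T:9>1)
P1 drop D (B beats it: R:11>8 T:9>4)
P1→{B,E} P2→{R,T}

Survivors P1:{B,E} P2:{R,T}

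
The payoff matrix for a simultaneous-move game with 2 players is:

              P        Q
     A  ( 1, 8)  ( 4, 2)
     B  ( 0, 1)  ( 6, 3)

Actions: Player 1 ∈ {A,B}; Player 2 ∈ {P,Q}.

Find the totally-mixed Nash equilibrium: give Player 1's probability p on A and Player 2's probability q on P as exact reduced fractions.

(p,q) = (1/4, 2/3)

P1 indiff ⇒ q·1+(1-q)·4 = q·0+(1-q)·6 ⇒ q(1) = (1-q)(2) ⇒ q = 2/3
P2 indiff ⇒ p·8+(1-p)·1 = p·2+(1-p)·3 ⇒ p(6) = (1-p)(2) ⇒ p = 1/4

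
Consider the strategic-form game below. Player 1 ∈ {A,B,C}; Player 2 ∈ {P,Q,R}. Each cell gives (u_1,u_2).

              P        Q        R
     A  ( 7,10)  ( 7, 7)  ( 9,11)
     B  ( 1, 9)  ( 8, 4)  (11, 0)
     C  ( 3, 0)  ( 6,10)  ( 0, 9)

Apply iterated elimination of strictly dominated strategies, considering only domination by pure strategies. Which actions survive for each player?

P1 drop C (A beats it: P:7>3 Q:7>6 R:9>0)
P2 drop Q (P beats it: A:10>7 B:9>4)
P1→{A,B} P2→{P,R}

Remaining: P1:{A,B} P2:{P,R}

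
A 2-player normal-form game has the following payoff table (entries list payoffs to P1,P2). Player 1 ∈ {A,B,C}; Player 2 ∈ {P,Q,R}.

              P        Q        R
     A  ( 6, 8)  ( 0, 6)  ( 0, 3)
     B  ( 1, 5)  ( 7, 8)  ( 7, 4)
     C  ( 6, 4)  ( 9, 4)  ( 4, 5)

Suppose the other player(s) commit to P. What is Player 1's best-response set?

u_1(A vs P) = 6
u_1(B vs P) = 1
u_1(C vs P) = 6
max payoff 6 at {A,C}

P1 best: {A,C}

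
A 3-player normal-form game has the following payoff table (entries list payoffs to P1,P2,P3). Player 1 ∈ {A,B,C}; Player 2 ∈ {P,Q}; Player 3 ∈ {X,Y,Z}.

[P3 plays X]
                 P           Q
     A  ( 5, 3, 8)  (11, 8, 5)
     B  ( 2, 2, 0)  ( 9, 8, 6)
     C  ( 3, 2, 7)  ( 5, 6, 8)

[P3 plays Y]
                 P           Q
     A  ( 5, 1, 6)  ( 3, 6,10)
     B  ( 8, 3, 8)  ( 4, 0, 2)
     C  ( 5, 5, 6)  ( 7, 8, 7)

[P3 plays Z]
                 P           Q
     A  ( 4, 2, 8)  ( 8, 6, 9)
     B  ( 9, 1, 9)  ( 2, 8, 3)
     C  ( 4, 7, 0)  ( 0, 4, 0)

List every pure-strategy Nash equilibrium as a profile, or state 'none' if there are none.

No pure NE.

(A,P,X): not NE [P2→Q gives 8>3]
(A,P,Y): not NE [P1→B gives 8>5; P2→Q gives 6>1; P3→Z gives 8>6]
(A,P,Z): not NE [P1→B gives 9>4; P2→Q gives 6>2]
(A,Q,X): not NE [P3→Y gives 10>5]
(A,Q,Y): not NE [P1→C gives 7>3]
(A,Q,Z): not NE [P3→Y gives 10>9]
(B,P,X): not NE [P1→A gives 5>2; P2→Q gives 8>2; P3→Z gives 9>0]
(B,P,Y): not NE [P3→Z gives 9>8]
(B,P,Z): not NE [P2→Q gives 8>1]
(B,Q,X): not NE [P1→A gives 11>9]
(B,Q,Y): not NE [P1→C gives 7>4; P2→P gives 3>0; P3→X gives 6>2]
(B,Q,Z): not NE [P1→A gives 8>2; P3→X gives 6>3]
(C,P,X): not NE [P1→A gives 5>3; P2→Q gives 6>2]
(C,P,Y): not NE [P1→B gives 8>5; P2→Q gives 8>5; P3→X gives 7>6]
(C,P,Z): not NE [P1→B gives 9>4; P3→X gives 7>0]
(C,Q,X): not NE [P1→A gives 11>5]
(C,Q,Y): not NE [P3→X gives 8>7]
(C,Q,Z): not NE [P1→A gives 8>0; P2→P gives 7>4; P3→X gives 8>0]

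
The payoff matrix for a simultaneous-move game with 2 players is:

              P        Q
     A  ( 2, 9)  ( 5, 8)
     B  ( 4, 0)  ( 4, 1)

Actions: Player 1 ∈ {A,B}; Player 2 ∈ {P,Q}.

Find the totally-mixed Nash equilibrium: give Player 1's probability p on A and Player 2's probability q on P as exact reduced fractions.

P1 indiff ⇒ q·2+(1-q)·5 = q·4+(1-q)·4 ⇒ q(-2) = (1-q)(-1) ⇒ q = 1/3
P2 indiff ⇒ p·9+(1-p)·0 = p·8+(1-p)·1 ⇒ p(1) = (1-p)(1) ⇒ p = 1/2

(p,q) = (1/2, 1/3)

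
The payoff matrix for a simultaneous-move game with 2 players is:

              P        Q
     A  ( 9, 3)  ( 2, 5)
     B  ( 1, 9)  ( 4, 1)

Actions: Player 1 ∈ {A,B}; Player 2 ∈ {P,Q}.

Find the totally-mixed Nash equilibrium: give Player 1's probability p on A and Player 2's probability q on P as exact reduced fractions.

P1 indiff ⇒ q·9+(1-q)·2 = q·1+(1-q)·4 ⇒ q(8) = (1-q)(2) ⇒ q = 1/5
P2 indiff ⇒ p·3+(1-p)·9 = p·5+(1-p)·1 ⇒ p(-2) = (1-p)(-8) ⇒ p = 4/5

(p,q) = (4/5, 1/5)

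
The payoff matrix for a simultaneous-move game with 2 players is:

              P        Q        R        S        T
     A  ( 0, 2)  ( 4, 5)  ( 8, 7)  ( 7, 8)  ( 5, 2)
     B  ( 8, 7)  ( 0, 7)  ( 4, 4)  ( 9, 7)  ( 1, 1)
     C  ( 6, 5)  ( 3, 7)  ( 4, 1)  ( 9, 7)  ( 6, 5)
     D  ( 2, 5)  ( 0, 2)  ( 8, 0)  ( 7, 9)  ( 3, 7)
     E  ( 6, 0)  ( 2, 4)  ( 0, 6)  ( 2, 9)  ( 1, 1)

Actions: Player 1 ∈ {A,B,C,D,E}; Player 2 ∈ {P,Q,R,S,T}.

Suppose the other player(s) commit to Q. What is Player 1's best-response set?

u_1(A vs Q) = 4
u_1(B vs Q) = 0
u_1(C vs Q) = 3
u_1(D vs Q) = 0
u_1(E vs Q) = 2
max payoff 4 at {A}

BR_1 = {A}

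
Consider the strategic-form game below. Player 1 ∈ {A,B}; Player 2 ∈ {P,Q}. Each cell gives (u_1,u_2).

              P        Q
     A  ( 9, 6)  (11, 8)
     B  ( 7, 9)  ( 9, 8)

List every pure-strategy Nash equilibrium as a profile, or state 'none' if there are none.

NE set: (A,Q)

(A,P): not NE [P2→Q gives 8>6]
(A,Q): NE
(B,P): not NE [P1→A gives 9>7]
(B,Q): not NE [P1→A gives 11>9; P2→P gives 9>8]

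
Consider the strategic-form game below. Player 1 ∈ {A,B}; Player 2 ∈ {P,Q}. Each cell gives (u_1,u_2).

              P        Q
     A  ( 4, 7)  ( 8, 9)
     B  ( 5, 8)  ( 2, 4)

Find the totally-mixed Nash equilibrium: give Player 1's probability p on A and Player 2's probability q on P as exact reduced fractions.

P1 indiff ⇒ q·4+(1-q)·8 = q·5+(1-q)·2 ⇒ q(-1) = (1-q)(-6) ⇒ q = 6/7
P2 indiff ⇒ p·7+(1-p)·8 = p·9+(1-p)·4 ⇒ p(-2) = (1-p)(-4) ⇒ p = 2/3

P1 mixes 2/3 on A; P2 mixes 6/7 on P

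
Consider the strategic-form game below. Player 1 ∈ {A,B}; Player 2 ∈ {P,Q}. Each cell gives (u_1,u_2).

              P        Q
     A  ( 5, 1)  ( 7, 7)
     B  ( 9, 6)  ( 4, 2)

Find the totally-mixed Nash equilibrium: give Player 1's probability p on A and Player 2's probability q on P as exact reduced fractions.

P1 indiff ⇒ q·5+(1-q)·7 = q·9+(1-q)·4 ⇒ q(-4) = (1-q)(-3) ⇒ q = 3/7
P2 indiff ⇒ p·1+(1-p)·6 = p·7+(1-p)·2 ⇒ p(-6) = (1-p)(-4) ⇒ p = 2/5

p=2/5, q=3/7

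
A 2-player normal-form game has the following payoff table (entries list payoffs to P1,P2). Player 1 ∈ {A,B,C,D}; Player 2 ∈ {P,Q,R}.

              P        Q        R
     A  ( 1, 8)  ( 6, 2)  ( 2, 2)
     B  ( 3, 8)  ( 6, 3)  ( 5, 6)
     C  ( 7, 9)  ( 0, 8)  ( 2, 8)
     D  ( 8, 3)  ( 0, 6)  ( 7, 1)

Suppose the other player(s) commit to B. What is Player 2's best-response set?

u_2(P vs B) = 8
u_2(Q vs B) = 3
u_2(R vs B) = 6
max payoff 8 at {P}

P2 best: {P}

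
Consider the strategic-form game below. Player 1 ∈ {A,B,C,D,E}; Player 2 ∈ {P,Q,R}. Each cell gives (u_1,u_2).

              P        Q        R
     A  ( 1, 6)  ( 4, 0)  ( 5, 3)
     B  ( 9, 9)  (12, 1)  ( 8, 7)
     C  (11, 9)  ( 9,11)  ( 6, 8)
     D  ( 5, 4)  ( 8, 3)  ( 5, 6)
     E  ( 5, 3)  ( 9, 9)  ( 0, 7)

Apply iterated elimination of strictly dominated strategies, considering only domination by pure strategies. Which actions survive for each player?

Survivors P1:{B,C} P2:{P,Q}

P1 drop A (B beats it: P:9>1 Q:12>4 R:8>5)
P1 drop D (B beats it: P:9>5 Q:12>8 R:8>5)
P1 drop E (B beats it: P:9>5 Q:12>9 R:8>0)
P2 drop R (P beats it: B:9>7 C:9>8)
P1→{B,C} P2→{P,Q}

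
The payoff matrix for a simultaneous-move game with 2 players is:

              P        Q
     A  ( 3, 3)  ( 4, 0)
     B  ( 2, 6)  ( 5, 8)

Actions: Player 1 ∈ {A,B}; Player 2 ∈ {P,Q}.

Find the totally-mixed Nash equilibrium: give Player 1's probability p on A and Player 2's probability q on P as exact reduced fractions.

P1 mixes 2/5 on A; P2 mixes 1/2 on P

P1 indiff ⇒ q·3+(1-q)·4 = q·2+(1-q)·5 ⇒ q(1) = (1-q)(1) ⇒ q = 1/2
P2 indiff ⇒ p·3+(1-p)·6 = p·0+(1-p)·8 ⇒ p(3) = (1-p)(2) ⇒ p = 2/5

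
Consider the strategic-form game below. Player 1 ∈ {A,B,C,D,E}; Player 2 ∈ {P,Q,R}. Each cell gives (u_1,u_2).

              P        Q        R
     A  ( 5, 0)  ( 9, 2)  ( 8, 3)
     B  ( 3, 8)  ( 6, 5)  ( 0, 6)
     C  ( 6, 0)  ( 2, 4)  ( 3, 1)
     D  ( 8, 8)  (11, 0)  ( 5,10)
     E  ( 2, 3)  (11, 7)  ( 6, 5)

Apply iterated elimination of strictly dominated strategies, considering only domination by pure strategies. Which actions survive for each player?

Remaining: P1:{A,D,E} P2:{Q,R}

P1 drop B (A beats it: P:5>3 Q:9>6 R:8>0)
P1 drop C (D beats it: P:8>6 Q:11>2 R:5>3)
P2 drop P (R beats it: A:3>0 D:10>8 E:5>3)
P1→{A,D,E} P2→{Q,R}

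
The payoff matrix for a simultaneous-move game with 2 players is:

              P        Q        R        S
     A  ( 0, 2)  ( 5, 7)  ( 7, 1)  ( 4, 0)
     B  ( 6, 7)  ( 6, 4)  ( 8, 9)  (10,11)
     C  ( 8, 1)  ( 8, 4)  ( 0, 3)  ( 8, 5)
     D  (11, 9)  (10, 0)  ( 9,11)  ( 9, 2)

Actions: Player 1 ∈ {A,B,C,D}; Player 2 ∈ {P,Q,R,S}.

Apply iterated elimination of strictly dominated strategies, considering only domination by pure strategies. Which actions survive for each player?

Survivors P1:{B,D} P2:{R,S}

P1 drop A (B beats it: P:6>0 Q:6>5 R:8>7 S:10>4)
P1 drop C (D beats it: P:11>8 Q:10>8 R:9>0 S:9>8)
P2 drop P (R beats it: B:9>7 D:11>9)
P2 drop Q (R beats it: B:9>4 D:11>0)
P1→{B,D} P2→{R,S}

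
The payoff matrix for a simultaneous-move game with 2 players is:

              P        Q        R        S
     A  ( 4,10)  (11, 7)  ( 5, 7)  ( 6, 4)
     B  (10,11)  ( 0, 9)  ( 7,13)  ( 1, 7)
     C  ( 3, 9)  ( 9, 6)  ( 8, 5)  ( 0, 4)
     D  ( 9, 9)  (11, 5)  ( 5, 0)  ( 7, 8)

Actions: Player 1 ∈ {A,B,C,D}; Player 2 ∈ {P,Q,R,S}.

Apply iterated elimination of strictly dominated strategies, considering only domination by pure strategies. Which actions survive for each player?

Survivors P1:{B,C} P2:{P,R}

P2 drop Q (P beats it: A:10>7 B:11>9 C:9>6 D:9>5)
P2 drop S (P beats it: A:10>4 B:11>7 C:9>4 D:9>8)
P1 drop A (B beats it: P:10>4 R:7>5)
P1 drop D (B beats it: P:10>9 R:7>5)
P1→{B,C} P2→{P,R}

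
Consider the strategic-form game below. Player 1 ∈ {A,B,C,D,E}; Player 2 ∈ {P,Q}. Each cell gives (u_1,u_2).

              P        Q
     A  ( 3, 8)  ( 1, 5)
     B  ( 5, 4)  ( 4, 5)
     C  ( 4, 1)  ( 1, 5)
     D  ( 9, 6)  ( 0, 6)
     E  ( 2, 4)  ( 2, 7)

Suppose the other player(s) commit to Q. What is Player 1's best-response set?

u_1(A vs Q) = 1
u_1(B vs Q) = 4
u_1(C vs Q) = 1
u_1(D vs Q) = 0
u_1(E vs Q) = 2
max payoff 4 at {B}

P1 best: {B}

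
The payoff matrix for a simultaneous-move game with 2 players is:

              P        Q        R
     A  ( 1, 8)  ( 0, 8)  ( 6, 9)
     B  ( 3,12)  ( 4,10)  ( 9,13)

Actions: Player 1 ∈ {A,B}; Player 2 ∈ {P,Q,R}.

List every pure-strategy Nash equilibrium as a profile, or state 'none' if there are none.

PSNE = {(B,R)}

(A,P): not NE [P1→B gives 3>1; P2→R gives 9>8]
(A,Q): not NE [P1→B gives 4>0; P2→R gives 9>8]
(A,R): not NE [P1→B gives 9>6]
(B,P): not NE [P2→R gives 13>12]
(B,Q): not NE [P2→R gives 13>10]
(B,R): NE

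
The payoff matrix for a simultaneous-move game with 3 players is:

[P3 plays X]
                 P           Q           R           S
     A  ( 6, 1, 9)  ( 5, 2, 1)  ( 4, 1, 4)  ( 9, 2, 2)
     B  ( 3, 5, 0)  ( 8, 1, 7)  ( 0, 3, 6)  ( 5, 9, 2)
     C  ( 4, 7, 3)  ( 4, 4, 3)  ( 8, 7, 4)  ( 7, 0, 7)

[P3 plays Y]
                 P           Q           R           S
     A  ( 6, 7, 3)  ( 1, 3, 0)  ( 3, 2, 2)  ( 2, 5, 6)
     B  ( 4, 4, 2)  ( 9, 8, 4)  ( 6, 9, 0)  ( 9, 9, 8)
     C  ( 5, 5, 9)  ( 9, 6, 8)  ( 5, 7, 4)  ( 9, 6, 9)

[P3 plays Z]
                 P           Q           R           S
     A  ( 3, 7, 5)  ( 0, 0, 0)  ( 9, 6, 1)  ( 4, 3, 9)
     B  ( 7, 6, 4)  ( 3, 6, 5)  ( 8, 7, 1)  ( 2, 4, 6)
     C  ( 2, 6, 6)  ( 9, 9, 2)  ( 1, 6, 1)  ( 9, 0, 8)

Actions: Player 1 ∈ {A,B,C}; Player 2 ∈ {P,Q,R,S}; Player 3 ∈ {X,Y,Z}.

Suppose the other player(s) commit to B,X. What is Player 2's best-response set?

u_2(P vs B,X) = 5
u_2(Q vs B,X) = 1
u_2(R vs B,X) = 3
u_2(S vs B,X) = 9
max payoff 9 at {S}

P2 best: {S}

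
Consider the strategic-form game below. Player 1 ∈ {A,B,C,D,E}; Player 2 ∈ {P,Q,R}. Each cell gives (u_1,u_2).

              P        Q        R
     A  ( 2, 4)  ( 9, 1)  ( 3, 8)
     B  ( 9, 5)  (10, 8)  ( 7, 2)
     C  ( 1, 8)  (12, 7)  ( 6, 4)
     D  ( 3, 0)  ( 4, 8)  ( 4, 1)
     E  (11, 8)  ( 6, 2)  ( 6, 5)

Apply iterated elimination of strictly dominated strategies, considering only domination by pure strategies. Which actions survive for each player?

P1 drop A (B beats it: P:9>2 Q:10>9 R:7>3)
P1 drop D (B beats it: P:9>3 Q:10>4 R:7>4)
P2 drop R (P beats it: B:5>2 C:8>4 E:8>5)
P1→{B,C,E} P2→{P,Q}

Remaining: P1:{B,C,E} P2:{P,Q}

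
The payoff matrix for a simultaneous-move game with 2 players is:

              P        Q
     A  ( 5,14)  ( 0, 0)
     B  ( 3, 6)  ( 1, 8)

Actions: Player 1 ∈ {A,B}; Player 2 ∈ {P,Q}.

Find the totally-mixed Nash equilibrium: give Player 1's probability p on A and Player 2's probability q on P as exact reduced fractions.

p=1/8, q=1/3

P1 indiff ⇒ q·5+(1-q)·0 = q·3+(1-q)·1 ⇒ q(2) = (1-q)(1) ⇒ q = 1/3
P2 indiff ⇒ p·14+(1-p)·6 = p·0+(1-p)·8 ⇒ p(14) = (1-p)(2) ⇒ p = 1/8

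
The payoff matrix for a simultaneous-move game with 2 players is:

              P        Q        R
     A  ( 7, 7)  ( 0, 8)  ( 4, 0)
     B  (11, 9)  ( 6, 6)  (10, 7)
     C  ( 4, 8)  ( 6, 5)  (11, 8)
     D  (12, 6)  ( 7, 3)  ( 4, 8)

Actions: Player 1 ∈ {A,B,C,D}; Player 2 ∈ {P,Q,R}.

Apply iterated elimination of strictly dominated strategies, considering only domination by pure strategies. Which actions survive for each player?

P1 drop A (B beats it: P:11>7 Q:6>0 R:10>4)
P2 drop Q (P beats it: B:9>6 C:8>5 D:6>3)
P1→{B,C,D} P2→{P,R}

Remaining: P1:{B,C,D} P2:{P,R}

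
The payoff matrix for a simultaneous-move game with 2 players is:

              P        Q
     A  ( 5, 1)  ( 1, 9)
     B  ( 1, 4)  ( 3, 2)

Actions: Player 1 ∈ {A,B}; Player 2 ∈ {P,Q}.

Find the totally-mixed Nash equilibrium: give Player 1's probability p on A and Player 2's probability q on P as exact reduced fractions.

P1 mixes 1/5 on A; P2 mixes 1/3 on P

P1 indiff ⇒ q·5+(1-q)·1 = q·1+(1-q)·3 ⇒ q(4) = (1-q)(2) ⇒ q = 1/3
P2 indiff ⇒ p·1+(1-p)·4 = p·9+(1-p)·2 ⇒ p(-8) = (1-p)(-2) ⇒ p = 1/5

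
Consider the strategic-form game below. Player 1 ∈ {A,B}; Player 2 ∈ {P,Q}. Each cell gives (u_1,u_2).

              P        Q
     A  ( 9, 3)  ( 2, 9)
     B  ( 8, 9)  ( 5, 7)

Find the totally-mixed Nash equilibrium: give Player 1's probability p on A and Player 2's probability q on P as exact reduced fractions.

P1 indiff ⇒ q·9+(1-q)·2 = q·8+(1-q)·5 ⇒ q(1) = (1-q)(3) ⇒ q = 3/4
P2 indiff ⇒ p·3+(1-p)·9 = p·9+(1-p)·7 ⇒ p(-6) = (1-p)(-2) ⇒ p = 1/4

(p,q) = (1/4, 3/4)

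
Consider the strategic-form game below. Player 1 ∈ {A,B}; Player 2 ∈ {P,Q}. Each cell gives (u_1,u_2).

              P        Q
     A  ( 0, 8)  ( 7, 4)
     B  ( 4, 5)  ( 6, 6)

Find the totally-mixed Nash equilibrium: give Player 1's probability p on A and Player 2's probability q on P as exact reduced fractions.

P1 indiff ⇒ q·0+(1-q)·7 = q·4+(1-q)·6 ⇒ q(-4) = (1-q)(-1) ⇒ q = 1/5
P2 indiff ⇒ p·8+(1-p)·5 = p·4+(1-p)·6 ⇒ p(4) = (1-p)(1) ⇒ p = 1/5

(p,q) = (1/5, 1/5)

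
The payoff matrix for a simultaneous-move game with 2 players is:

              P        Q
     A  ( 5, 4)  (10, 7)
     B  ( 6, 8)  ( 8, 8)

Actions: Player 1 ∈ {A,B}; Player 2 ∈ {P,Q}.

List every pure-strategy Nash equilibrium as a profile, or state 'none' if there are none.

(A,P): not NE [P1→B gives 6>5; P2→Q gives 7>4]
(A,Q): NE
(B,P): NE
(B,Q): not NE [P1→A gives 10>8]

Nash profiles: (A,Q), (B,P)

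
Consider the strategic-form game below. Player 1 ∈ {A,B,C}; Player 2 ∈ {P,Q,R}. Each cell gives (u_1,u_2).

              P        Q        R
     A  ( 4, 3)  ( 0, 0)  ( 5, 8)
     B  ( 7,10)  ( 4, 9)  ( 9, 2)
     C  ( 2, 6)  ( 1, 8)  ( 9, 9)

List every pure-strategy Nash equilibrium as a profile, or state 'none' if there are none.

(A,P): not NE [P1→B gives 7>4; P2→R gives 8>3]
(A,Q): not NE [P1→B gives 4>0; P2→R gives 8>0]
(A,R): not NE [P1→C gives 9>5]
(B,P): NE
(B,Q): not NE [P2→P gives 10>9]
(B,R): not NE [P2→P gives 10>2]
(C,P): not NE [P1→B gives 7>2; P2→R gives 9>6]
(C,Q): not NE [P1→B gives 4>1; P2→R gives 9>8]
(C,R): NE

Nash profiles: (B,P), (C,R)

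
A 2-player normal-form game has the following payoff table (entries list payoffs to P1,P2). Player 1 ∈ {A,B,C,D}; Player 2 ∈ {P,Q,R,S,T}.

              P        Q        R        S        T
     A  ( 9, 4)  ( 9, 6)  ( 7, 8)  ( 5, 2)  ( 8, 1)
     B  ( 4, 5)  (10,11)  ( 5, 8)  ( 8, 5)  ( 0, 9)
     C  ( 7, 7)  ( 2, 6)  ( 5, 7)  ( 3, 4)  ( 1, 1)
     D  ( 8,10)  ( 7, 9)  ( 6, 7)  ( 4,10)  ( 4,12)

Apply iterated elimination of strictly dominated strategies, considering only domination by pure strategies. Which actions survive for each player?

P1 drop C (A beats it: P:9>7 Q:9>2 R:7>5 S:5>3 T:8>1)
P1 drop D (A beats it: P:9>8 Q:9>7 R:7>6 S:5>4 T:8>4)
P2 drop P (Q beats it: A:6>4 B:11>5)
P2 drop S (Q beats it: A:6>2 B:11>5)
P2 drop T (Q beats it: A:6>1 B:11>9)
P1→{A,B} P2→{Q,R}

Survivors P1:{A,B} P2:{Q,R}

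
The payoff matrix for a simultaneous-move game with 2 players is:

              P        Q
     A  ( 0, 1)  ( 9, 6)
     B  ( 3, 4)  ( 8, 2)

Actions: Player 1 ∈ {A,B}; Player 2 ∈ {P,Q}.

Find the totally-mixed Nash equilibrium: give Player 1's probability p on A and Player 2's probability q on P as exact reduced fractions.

(p,q) = (2/7, 1/4)

P1 indiff ⇒ q·0+(1-q)·9 = q·3+(1-q)·8 ⇒ q(-3) = (1-q)(-1) ⇒ q = 1/4
P2 indiff ⇒ p·1+(1-p)·4 = p·6+(1-p)·2 ⇒ p(-5) = (1-p)(-2) ⇒ p = 2/7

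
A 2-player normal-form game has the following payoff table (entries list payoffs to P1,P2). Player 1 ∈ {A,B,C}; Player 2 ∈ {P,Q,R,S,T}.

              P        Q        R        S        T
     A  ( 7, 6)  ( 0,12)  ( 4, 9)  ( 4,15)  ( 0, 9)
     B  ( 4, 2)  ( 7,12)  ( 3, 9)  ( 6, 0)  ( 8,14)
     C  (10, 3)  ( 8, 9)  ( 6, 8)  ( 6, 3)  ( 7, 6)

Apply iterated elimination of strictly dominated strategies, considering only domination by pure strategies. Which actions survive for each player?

Survivors P1:{B,C} P2:{Q,T}

P1 drop A (C beats it: P:10>7 Q:8>0 R:6>4 S:6>4 T:7>0)
P2 drop P (Q beats it: B:12>2 C:9>3)
P2 drop R (Q beats it: B:12>9 C:9>8)
P2 drop S (Q beats it: B:12>0 C:9>3)
P1→{B,C} P2→{Q,T}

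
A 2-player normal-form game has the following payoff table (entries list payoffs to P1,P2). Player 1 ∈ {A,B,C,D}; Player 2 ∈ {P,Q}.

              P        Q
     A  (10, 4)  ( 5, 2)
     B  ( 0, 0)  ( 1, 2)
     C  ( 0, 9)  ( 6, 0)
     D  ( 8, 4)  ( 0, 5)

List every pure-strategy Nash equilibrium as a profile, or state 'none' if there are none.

(A,P): NE
(A,Q): not NE [P1→C gives 6>5; P2→P gives 4>2]
(B,P): not NE [P1→A gives 10>0; P2→Q gives 2>0]
(B,Q): not NE [P1→C gives 6>1]
(C,P): not NE [P1→A gives 10>0]
(C,Q): not NE [P2→P gives 9>0]
(D,P): not NE [P1→A gives 10>8; P2→Q gives 5>4]
(D,Q): not NE [P1→C gives 6>0]

Nash profiles: (A,P)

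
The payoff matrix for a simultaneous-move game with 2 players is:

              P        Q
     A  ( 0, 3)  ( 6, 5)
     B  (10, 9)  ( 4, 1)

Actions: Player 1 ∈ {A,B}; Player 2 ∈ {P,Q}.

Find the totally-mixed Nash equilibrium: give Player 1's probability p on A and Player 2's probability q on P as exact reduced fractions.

(p,q) = (4/5, 1/6)

P1 indiff ⇒ q·0+(1-q)·6 = q·10+(1-q)·4 ⇒ q(-10) = (1-q)(-2) ⇒ q = 1/6
P2 indiff ⇒ p·3+(1-p)·9 = p·5+(1-p)·1 ⇒ p(-2) = (1-p)(-8) ⇒ p = 4/5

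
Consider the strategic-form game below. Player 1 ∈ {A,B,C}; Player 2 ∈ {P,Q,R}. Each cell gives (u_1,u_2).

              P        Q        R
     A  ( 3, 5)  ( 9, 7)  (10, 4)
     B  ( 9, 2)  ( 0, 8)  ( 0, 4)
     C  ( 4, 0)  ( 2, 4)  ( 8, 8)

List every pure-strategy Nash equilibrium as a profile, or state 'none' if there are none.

(A,P): not NE [P1→B gives 9>3; P2→Q gives 7>5]
(A,Q): NE
(A,R): not NE [P2→Q gives 7>4]
(B,P): not NE [P2→Q gives 8>2]
(B,Q): not NE [P1→A gives 9>0]
(B,R): not NE [P1→A gives 10>0; P2→Q gives 8>4]
(C,P): not NE [P1→B gives 9>4; P2→R gives 8>0]
(C,Q): not NE [P1→A gives 9>2; P2→R gives 8>4]
(C,R): not NE [P1→A gives 10>8]

PSNE = {(A,Q)}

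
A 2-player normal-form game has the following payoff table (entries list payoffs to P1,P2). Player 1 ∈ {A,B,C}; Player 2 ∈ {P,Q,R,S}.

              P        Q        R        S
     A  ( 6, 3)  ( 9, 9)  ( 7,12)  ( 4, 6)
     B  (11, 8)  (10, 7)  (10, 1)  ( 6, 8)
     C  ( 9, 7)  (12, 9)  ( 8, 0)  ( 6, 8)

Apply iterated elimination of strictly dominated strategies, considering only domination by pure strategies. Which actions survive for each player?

P1 drop A (B beats it: P:11>6 Q:10>9 R:10>7 S:6>4)
P2 drop R (P beats it: B:8>1 C:7>0)
P1→{B,C} P2→{P,Q,S}

Remaining: P1:{B,C} P2:{P,Q,S}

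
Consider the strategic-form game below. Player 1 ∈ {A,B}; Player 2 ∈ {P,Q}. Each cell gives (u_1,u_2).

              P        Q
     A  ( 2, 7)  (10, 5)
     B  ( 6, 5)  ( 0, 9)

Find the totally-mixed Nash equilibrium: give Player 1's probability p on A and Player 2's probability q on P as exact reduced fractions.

P1 indiff ⇒ q·2+(1-q)·10 = q·6+(1-q)·0 ⇒ q(-4) = (1-q)(-10) ⇒ q = 5/7
P2 indiff ⇒ p·7+(1-p)·5 = p·5+(1-p)·9 ⇒ p(2) = (1-p)(4) ⇒ p = 2/3

(p,q) = (2/3, 5/7)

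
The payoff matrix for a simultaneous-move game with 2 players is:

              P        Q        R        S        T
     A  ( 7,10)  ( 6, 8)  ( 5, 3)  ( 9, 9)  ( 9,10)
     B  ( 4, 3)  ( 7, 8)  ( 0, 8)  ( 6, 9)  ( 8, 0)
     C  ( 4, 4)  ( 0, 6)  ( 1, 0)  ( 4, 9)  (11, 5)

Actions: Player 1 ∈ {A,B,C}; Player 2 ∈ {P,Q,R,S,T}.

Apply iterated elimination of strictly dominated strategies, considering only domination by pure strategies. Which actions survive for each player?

P2 drop Q (S beats it: A:9>8 B:9>8 C:9>6)
P1 drop B (A beats it: P:7>4 R:5>0 S:9>6 T:9>8)
P2 drop R (P beats it: A:10>3 C:4>0)
P1→{A,C} P2→{P,S,T}

Remaining: P1:{A,C} P2:{P,S,T}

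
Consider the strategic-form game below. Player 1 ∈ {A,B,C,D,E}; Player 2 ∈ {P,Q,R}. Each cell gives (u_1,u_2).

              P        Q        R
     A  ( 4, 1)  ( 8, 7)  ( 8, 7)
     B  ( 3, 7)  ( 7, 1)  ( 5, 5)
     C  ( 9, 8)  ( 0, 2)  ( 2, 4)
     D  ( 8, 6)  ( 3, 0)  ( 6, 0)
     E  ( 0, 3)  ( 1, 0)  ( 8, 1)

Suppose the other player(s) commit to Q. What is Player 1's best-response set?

u_1(A vs Q) = 8
u_1(B vs Q) = 7
u_1(C vs Q) = 0
u_1(D vs Q) = 3
u_1(E vs Q) = 1
max payoff 8 at {A}

P1 best: {A}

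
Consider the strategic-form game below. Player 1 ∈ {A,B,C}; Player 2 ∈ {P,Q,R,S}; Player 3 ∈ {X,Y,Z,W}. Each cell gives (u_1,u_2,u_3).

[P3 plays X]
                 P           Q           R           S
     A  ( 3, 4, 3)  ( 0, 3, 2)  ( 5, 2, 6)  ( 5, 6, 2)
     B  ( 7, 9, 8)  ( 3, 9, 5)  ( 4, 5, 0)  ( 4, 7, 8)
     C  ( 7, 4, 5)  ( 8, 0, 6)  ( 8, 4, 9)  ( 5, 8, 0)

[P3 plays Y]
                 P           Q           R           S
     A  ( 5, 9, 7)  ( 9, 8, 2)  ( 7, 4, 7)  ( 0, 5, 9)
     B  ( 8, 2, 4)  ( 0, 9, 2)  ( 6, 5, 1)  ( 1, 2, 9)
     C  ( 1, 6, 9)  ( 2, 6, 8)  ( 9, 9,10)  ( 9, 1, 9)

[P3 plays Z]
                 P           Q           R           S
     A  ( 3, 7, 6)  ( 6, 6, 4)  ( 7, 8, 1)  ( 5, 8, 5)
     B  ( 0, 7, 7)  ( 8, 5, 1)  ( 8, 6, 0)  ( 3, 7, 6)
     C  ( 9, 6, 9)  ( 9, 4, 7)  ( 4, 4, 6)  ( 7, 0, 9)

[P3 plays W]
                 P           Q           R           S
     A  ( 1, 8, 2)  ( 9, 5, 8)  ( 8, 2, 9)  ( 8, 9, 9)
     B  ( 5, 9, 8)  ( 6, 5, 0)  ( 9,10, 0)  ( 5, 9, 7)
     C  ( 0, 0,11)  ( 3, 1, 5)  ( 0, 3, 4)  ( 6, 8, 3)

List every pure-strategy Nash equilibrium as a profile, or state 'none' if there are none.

(A,P,X): not NE [P1→C gives 7>3; P2→S gives 6>4; P3→Y gives 7>3]
(A,P,Y): not NE [P1→B gives 8>5]
(A,P,Z): not NE [P1→C gives 9>3; P2→S gives 8>7; P3→Y gives 7>6]
(A,P,W): not NE [P1→B gives 5>1; P2→S gives 9>8; P3→Y gives 7>2]
(A,Q,X): not NE [P1→C gives 8>0; P2→S gives 6>3; P3→W gives 8>2]
(A,Q,Y): not NE [P2→P gives 9>8; P3→W gives 8>2]
(A,Q,Z): not NE [P1→C gives 9>6; P2→S gives 8>6; P3→W gives 8>4]
(A,Q,W): not NE [P2→S gives 9>5]
(A,R,X): not NE [P1→C gives 8>5; P2→S gives 6>2; P3→W gives 9>6]
(A,R,Y): not NE [P1→C gives 9>7; P2→P gives 9>4; P3→W gives 9>7]
(A,R,Z): not NE [P1→B gives 8>7; P3→W gives 9>1]
(A,R,W): not NE [P1→B gives 9>8; P2→S gives 9>2]
(A,S,X): not NE [P3→W gives 9>2]
(A,S,Y): not NE [P1→C gives 9>0; P2→P gives 9>5]
(A,S,Z): not NE [P1→C gives 7>5; P3→W gives 9>5]
(A,S,W): NE
(B,P,X): NE
(B,P,Y): not NE [P2→Q gives 9>2; P3→W gives 8>4]
(B,P,Z): not NE [P1→C gives 9>0; P3→W gives 8>7]
(B,P,W): not NE [P2→R gives 10>9]
(B,Q,X): not NE [P1→C gives 8>3]
(B,Q,Y): not NE [P1→A gives 9>0; P3→X gives 5>2]
(B,Q,Z): not NE [P1→C gives 9>8; P2→S gives 7>5; P3→X gives 5>1]
(B,Q,W): not NE [P1→A gives 9>6; P2→R gives 10>5; P3→X gives 5>0]
(B,R,X): not NE [P1→C gives 8>4; P2→Q gives 9>5; P3→Y gives 1>0]
(B,R,Y): not NE [P1→C gives 9>6; P2→Q gives 9>5]
(B,R,Z): not NE [P2→S gives 7>6; P3→Y gives 1>0]
(B,R,W): not NE [P3→Y gives 1>0]
(B,S,X): not NE [P1→C gives 5>4; P2→Q gives 9>7; P3→Y gives 9>8]
(B,S,Y): not NE [P1→C gives 9>1; P2→Q gives 9>2]
(B,S,Z): not NE [P1→C gives 7>3; P3→Y gives 9>6]
(B,S,W): not NE [P1→A gives 8>5; P2→R gives 10>9; P3→Y gives 9>7]
(C,P,X): not NE [P2→S gives 8>4; P3→W gives 11>5]
(C,P,Y): not NE [P1→B gives 8>1; P2→R gives 9>6; P3→W gives 11>9]
(C,P,Z): not NE [P3→W gives 11>9]
(C,P,W): not NE [P1→B gives 5>0; P2→S gives 8>0]
(C,Q,X): not NE [P2→S gives 8>0; P3→Y gives 8>6]
(C,Q,Y): not NE [P1→A gives 9>2; P2→R gives 9>6]
(C,Q,Z): not NE [P2→P gives 6>4; P3→Y gives 8>7]
(C,Q,W): not NE [P1→A gives 9>3; P2→S gives 8>1; P3→Y gives 8>5]
(C,R,X): not NE [P2→S gives 8>4; P3→Y gives 10>9]
(C,R,Y): NE
(C,R,Z): not NE [P1→B gives 8>4; P2→P gives 6>4; P3→Y gives 10>6]
(C,R,W): not NE [P1→B gives 9>0; P2→S gives 8>3; P3→Y gives 10>4]
(C,S,X): not NE [P3→Z gives 9>0]
(C,S,Y): not NE [P2→R gives 9>1]
(C,S,Z): not NE [P2→P gives 6>0]
(C,S,W): not NE [P1→A gives 8>6; P3→Z gives 9>3]

NE set: (A,S,W), (B,P,X), (C,R,Y)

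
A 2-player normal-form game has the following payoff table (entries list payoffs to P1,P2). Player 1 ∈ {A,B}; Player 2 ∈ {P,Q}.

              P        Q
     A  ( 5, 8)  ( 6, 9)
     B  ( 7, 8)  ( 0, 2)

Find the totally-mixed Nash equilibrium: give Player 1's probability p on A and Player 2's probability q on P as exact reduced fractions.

P1 indiff ⇒ q·5+(1-q)·6 = q·7+(1-q)·0 ⇒ q(-2) = (1-q)(-6) ⇒ q = 3/4
P2 indiff ⇒ p·8+(1-p)·8 = p·9+(1-p)·2 ⇒ p(-1) = (1-p)(-6) ⇒ p = 6/7

P1 mixes 6/7 on A; P2 mixes 3/4 on P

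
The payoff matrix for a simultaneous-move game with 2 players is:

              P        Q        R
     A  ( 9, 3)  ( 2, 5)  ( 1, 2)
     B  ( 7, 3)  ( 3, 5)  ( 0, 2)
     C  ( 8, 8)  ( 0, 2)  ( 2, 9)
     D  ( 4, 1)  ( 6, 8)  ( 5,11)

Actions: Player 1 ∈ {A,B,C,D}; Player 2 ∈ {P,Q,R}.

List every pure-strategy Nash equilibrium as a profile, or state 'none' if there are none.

(A,P): not NE [P2→Q gives 5>3]
(A,Q): not NE [P1→D gives 6>2]
(A,R): not NE [P1→D gives 5>1; P2→Q gives 5>2]
(B,P): not NE [P1→A gives 9>7; P2→Q gives 5>3]
(B,Q): not NE [P1→D gives 6>3]
(B,R): not NE [P1→D gives 5>0; P2→Q gives 5>2]
(C,P): not NE [P1→A gives 9>8; P2→R gives 9>8]
(C,Q): not NE [P1→D gives 6>0; P2→R gives 9>2]
(C,R): not NE [P1→D gives 5>2]
(D,P): not NE [P1→A gives 9>4; P2→R gives 11>1]
(D,Q): not NE [P2→R gives 11>8]
(D,R): NE

NE set: (D,R)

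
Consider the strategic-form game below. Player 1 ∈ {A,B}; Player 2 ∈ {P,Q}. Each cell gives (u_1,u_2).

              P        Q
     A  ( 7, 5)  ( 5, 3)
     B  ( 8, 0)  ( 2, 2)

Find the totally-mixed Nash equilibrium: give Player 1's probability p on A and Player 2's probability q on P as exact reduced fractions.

(p,q) = (1/2, 3/4)

P1 indiff ⇒ q·7+(1-q)·5 = q·8+(1-q)·2 ⇒ q(-1) = (1-q)(-3) ⇒ q = 3/4
P2 indiff ⇒ p·5+(1-p)·0 = p·3+(1-p)·2 ⇒ p(2) = (1-p)(2) ⇒ p = 1/2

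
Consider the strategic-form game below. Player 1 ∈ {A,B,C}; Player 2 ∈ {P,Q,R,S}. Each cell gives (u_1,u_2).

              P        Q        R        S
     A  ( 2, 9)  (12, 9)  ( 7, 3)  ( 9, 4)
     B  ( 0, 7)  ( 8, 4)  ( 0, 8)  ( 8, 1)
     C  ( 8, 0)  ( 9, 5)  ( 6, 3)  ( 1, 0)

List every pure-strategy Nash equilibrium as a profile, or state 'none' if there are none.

Nash profiles: (A,Q)

(A,P): not NE [P1→C gives 8>2]
(A,Q): NE
(A,R): not NE [P2→Q gives 9>3]
(A,S): not NE [P2→Q gives 9>4]
(B,P): not NE [P1→C gives 8>0; P2→R gives 8>7]
(B,Q): not NE [P1→A gives 12>8; P2→R gives 8>4]
(B,R): not NE [P1→A gives 7>0]
(B,S): not NE [P1→A gives 9>8; P2→R gives 8>1]
(C,P): not NE [P2→Q gives 5>0]
(C,Q): not NE [P1→A gives 12>9]
(C,R): not NE [P1→A gives 7>6; P2→Q gives 5>3]
(C,S): not NE [P1→A gives 9>1; P2→Q gives 5>0]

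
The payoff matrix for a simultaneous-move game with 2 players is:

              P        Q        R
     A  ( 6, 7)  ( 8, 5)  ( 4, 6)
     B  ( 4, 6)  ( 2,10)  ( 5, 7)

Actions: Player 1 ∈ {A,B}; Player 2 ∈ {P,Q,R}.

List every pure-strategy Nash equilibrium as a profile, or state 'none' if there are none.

(A,P): NE
(A,Q): not NE [P2→P gives 7>5]
(A,R): not NE [P1→B gives 5>4; P2→P gives 7>6]
(B,P): not NE [P1→A gives 6>4; P2→Q gives 10>6]
(B,Q): not NE [P1→A gives 8>2]
(B,R): not NE [P2→Q gives 10>7]

Nash profiles: (A,P)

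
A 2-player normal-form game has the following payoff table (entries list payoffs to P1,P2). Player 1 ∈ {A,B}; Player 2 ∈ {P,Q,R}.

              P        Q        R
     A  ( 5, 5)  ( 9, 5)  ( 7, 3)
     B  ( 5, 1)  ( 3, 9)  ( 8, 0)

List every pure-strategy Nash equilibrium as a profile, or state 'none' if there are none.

(A,P): NE
(A,Q): NE
(A,R): not NE [P1→B gives 8>7; P2→Q gives 5>3]
(B,P): not NE [P2→Q gives 9>1]
(B,Q): not NE [P1→A gives 9>3]
(B,R): not NE [P2→Q gives 9>0]

NE set: (A,P), (A,Q)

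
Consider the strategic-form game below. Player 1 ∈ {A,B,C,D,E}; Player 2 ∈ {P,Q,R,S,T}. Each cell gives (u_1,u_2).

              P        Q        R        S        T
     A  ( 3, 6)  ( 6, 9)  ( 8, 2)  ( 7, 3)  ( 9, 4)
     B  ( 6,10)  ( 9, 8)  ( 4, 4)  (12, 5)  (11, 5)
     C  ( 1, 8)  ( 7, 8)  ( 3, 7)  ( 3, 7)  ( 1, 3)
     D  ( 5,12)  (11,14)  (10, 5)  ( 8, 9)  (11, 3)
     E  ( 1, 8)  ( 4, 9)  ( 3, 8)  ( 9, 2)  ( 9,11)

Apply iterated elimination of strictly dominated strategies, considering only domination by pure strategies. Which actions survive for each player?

P1 drop A (D beats it: P:5>3 Q:11>6 R:10>8 S:8>7 T:11>9)
P1 drop C (B beats it: P:6>1 Q:9>7 R:4>3 S:12>3 T:11>1)
P1 drop E (B beats it: P:6>1 Q:9>4 R:4>3 S:12>9 T:11>9)
P2 drop R (P beats it: B:10>4 D:12>5)
P2 drop S (P beats it: B:10>5 D:12>9)
P2 drop T (P beats it: B:10>5 D:12>3)
P1→{B,D} P2→{P,Q}

Remaining: P1:{B,D} P2:{P,Q}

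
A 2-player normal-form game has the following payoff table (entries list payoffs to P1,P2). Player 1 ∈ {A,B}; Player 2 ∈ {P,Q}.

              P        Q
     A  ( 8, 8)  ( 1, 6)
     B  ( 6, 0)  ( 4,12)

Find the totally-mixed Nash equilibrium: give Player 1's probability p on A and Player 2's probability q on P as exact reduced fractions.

P1 indiff ⇒ q·8+(1-q)·1 = q·6+(1-q)·4 ⇒ q(2) = (1-q)(3) ⇒ q = 3/5
P2 indiff ⇒ p·8+(1-p)·0 = p·6+(1-p)·12 ⇒ p(2) = (1-p)(12) ⇒ p = 6/7

P1 mixes 6/7 on A; P2 mixes 3/5 on P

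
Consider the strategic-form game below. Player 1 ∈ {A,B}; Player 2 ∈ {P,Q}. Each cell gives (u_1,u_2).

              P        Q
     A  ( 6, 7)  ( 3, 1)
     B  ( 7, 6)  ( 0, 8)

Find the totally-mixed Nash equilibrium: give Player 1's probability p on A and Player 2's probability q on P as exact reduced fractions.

(p,q) = (1/4, 3/4)

P1 indiff ⇒ q·6+(1-q)·3 = q·7+(1-q)·0 ⇒ q(-1) = (1-q)(-3) ⇒ q = 3/4
P2 indiff ⇒ p·7+(1-p)·6 = p·1+(1-p)·8 ⇒ p(6) = (1-p)(2) ⇒ p = 1/4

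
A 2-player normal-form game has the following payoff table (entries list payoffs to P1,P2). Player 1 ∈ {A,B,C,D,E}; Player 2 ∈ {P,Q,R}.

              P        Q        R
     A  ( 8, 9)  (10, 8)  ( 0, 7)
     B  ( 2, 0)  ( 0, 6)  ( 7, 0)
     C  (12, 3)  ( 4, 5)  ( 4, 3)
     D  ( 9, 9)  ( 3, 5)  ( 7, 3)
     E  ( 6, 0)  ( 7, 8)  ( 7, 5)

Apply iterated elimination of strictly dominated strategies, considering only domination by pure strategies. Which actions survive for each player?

IESDS → P1:{A,C} P2:{P,Q}

P2 drop R (Q beats it: A:8>7 B:6>0 C:5>3 D:5>3 E:8>5)
P1 drop B (A beats it: P:8>2 Q:10>0)
P1 drop D (C beats it: P:12>9 Q:4>3)
P1 drop E (A beats it: P:8>6 Q:10>7)
P1→{A,C} P2→{P,Q}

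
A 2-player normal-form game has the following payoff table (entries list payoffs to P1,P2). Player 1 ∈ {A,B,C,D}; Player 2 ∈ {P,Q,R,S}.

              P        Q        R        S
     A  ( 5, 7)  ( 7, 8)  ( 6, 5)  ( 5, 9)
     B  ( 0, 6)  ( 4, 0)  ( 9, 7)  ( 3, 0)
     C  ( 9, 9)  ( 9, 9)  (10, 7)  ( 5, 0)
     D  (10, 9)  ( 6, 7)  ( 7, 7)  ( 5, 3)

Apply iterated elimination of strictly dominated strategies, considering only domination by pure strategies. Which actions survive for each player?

P1 drop B (C beats it: P:9>0 Q:9>4 R:10>9 S:5>3)
P2 drop R (P beats it: A:7>5 C:9>7 D:9>7)
P1→{A,C,D} P2→{P,Q,S}

Survivors P1:{A,C,D} P2:{P,Q,S}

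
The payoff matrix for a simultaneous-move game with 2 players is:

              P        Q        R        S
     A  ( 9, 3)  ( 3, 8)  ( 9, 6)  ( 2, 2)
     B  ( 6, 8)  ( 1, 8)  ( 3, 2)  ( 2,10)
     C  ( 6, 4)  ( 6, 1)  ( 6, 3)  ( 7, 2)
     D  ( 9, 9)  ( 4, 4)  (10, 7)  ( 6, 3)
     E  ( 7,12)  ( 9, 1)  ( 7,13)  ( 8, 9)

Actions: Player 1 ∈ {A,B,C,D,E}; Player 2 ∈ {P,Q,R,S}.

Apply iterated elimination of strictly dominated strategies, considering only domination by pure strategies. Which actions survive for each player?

P1 drop B (D beats it: P:9>6 Q:4>1 R:10>3 S:6>2)
P1 drop C (E beats it: P:7>6 Q:9>6 R:7>6 S:8>7)
P2 drop S (P beats it: A:3>2 D:9>3 E:12>9)
P1→{A,D,E} P2→{P,Q,R}

Survivors P1:{A,D,E} P2:{P,Q,R}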